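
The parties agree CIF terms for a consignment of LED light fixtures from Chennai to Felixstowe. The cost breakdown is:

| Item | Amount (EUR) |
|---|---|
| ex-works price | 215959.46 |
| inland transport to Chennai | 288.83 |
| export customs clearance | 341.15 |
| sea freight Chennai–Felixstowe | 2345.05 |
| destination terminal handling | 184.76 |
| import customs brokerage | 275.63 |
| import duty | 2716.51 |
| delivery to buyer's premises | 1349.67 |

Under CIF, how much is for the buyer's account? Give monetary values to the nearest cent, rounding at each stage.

Buyer's account: EUR 4526.57

CIF: the seller pays costs through ocean freight and marine insurance to the destination port.
Seller's account: goods 215959.46 + inland to port 288.83 + export clearance 341.15 + freight 2345.05 = 218934.49
Buyer's account: destination terminal 184.76 + brokerage 275.63 + duty 2716.51 + delivery 1349.67 = 4526.57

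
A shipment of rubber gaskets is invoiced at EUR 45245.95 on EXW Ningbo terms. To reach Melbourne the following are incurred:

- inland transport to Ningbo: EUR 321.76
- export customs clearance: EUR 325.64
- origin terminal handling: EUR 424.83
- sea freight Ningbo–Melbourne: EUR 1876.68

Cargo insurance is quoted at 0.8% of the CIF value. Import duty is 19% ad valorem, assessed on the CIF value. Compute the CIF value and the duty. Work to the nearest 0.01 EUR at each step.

Let C be the CIF value. C = EXW price + pre-shipment costs + freight + 0.8% × C
C − 0.8% × C = 45245.95 + 321.76 + 325.64 + 424.83 + 1876.68
0.992 × C = 48194.86
C = 48194.86 / 0.992 = 48583.53
Insurance premium = 0.8% × 48583.53 = 388.67
Import duty = 48583.53 × 19% = 9230.87

CIF value: EUR 48583.53; import duty: EUR 9230.87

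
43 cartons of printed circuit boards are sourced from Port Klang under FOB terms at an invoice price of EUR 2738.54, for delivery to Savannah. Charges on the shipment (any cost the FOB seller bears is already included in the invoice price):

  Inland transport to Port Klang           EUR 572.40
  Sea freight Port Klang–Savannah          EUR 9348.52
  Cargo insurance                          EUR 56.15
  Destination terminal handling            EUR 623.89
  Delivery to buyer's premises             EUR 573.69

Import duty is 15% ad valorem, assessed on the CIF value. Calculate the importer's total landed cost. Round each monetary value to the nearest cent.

FOB: the seller bears costs until goods are on board at the origin port; the buyer bears freight, insurance and all costs thereafter.
Already in the invoice (seller's account under FOB): inland to port — exclude.
CIF value = FOB price + freight + insurance = 2738.54 + 9348.52 + 56.15 = 12143.21
Import duty = 12143.21 × 15% = 1821.48
Buyer bears: freight 9348.52 + insurance 56.15 + destination terminal 623.89 + delivery 573.69 + duty 1821.48 = 12423.73
Landed cost = invoice 2738.54 + 12423.73 = 15162.27

Total landed cost: EUR 15162.27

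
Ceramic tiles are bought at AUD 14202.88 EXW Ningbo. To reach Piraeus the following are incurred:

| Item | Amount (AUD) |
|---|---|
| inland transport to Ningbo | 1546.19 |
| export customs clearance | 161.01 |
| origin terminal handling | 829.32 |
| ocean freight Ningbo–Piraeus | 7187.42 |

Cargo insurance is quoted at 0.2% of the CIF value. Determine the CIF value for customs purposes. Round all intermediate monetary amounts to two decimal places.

Let C be the CIF value. C = EXW price + pre-shipment costs + freight + 0.2% × C
C − 0.2% × C = 14202.88 + 1546.19 + 161.01 + 829.32 + 7187.42
0.998 × C = 23926.82
C = 23926.82 / 0.998 = 23974.77
Insurance premium = 0.2% × 23974.77 = 47.95

CIF value: AUD 23974.77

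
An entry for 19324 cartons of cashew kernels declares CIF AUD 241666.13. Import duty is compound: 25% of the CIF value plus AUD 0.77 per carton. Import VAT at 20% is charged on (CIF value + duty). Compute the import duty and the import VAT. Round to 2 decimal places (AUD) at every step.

Ad valorem component: 241666.13 × 25% = 60416.53
Specific component: 19324 × 0.77 = 14879.48
Import duty = 60416.53 + 14879.48 = 75296.01
VAT base = CIF + duty = 241666.13 + 75296.01 = 316962.14
Import VAT = 316962.14 × 20% = 63392.43

Import duty: AUD 75296.01; import VAT: AUD 63392.43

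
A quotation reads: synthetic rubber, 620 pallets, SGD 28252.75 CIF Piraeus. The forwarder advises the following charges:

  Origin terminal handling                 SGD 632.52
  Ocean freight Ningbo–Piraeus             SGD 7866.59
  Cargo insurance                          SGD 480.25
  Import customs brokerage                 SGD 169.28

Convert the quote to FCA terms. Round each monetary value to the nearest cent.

Not relevant to the conversion: brokerage — on the buyer under both terms; not part of either seller's price.
From CIF to FCA, the seller no longer bears: origin terminal, freight, insurance.
FCA price = 28252.75 − 632.52 − 7866.59 − 480.25 = 19273.39

FCA price: SGD 19273.39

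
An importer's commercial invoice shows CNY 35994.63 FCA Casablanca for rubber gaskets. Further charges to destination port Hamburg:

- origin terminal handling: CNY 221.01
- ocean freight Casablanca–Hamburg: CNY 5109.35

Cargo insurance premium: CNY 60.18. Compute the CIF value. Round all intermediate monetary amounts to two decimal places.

CIF = FCA price + pre-shipment costs + freight + insurance
CIF = 35994.63 + 221.01 + 5109.35 + 60.18 = 41385.17

CIF value: CNY 41385.17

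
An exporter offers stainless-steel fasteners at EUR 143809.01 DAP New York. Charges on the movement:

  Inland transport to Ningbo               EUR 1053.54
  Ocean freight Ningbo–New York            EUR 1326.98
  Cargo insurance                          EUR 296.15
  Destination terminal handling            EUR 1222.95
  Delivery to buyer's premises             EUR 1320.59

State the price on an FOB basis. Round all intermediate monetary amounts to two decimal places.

Not relevant to the conversion: inland to port — on the seller under both DAP and FOB; already in the DAP price and stays in the FOB price.
From DAP to FOB, the seller no longer bears: freight, insurance, destination terminal, delivery.
FOB price = 143809.01 − 1326.98 − 296.15 − 1222.95 − 1320.59 = 139642.34

FOB price: EUR 139642.34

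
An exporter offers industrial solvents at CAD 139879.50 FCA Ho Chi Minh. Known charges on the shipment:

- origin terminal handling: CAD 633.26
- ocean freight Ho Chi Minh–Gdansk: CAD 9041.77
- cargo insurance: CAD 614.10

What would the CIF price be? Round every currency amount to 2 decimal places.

CIF price: CAD 150168.63

From FCA to CIF, the seller additionally bears: origin terminal, freight, insurance.
CIF price = 139879.50 + 633.26 + 9041.77 + 614.10 = 150168.63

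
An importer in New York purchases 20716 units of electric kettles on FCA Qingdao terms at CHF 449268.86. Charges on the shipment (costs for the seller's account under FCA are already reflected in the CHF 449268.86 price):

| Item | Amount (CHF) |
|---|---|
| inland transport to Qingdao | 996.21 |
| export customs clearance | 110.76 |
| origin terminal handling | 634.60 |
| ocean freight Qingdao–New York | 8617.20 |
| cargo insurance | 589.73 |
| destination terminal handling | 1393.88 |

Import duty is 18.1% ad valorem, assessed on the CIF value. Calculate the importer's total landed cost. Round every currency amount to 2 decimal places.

Total landed cost: CHF 543603.25

FCA: the seller delivers export-cleared goods to the carrier; the buyer bears costs from that point.
Already in the invoice (seller's account under FCA): inland to port, export clearance — exclude.
CIF value = FCA price + origin terminal + freight + insurance = 449268.86 + 634.60 + 8617.20 + 589.73 = 459110.39
Import duty = 459110.39 × 18.1% = 83098.98
Buyer bears: origin terminal 634.60 + freight 8617.20 + insurance 589.73 + destination terminal 1393.88 + duty 83098.98 = 94334.39
Landed cost = invoice 449268.86 + 94334.39 = 543603.25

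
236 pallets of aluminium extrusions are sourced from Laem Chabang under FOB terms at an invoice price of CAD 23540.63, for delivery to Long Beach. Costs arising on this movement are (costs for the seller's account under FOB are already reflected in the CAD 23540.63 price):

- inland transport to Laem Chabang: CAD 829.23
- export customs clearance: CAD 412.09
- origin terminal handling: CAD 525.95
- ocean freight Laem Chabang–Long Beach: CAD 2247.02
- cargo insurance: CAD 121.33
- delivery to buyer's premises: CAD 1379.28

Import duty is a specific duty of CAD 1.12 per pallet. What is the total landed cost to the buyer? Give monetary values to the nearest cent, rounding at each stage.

Total landed cost: CAD 27552.58

FOB: the seller bears costs until goods are on board at the origin port; the buyer bears freight, insurance and all costs thereafter.
Already in the invoice (seller's account under FOB): inland to port, export clearance, origin terminal — exclude.
CIF value = FOB price + freight + insurance = 23540.63 + 2247.02 + 121.33 = 25908.98
Import duty = 236 × 1.12 = 264.32
Buyer bears: freight 2247.02 + insurance 121.33 + delivery 1379.28 + duty 264.32 = 4011.95
Landed cost = invoice 23540.63 + 4011.95 = 27552.58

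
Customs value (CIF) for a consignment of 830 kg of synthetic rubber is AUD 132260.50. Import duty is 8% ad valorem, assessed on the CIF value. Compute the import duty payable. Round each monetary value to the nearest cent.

Import duty: AUD 10580.84

Import duty = 132260.50 × 8% = 10580.84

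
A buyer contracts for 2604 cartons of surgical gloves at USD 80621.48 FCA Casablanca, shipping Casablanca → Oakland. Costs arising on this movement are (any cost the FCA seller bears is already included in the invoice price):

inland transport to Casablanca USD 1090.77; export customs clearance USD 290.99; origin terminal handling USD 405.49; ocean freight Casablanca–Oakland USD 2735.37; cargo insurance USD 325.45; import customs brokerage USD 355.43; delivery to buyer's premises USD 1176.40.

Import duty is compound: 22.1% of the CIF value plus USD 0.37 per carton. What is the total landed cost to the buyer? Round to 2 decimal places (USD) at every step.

Total landed cost: USD 105166.50

FCA: the seller delivers export-cleared goods to the carrier; the buyer bears costs from that point.
Already in the invoice (seller's account under FCA): inland to port, export clearance — exclude.
CIF value = FCA price + origin terminal + freight + insurance = 80621.48 + 405.49 + 2735.37 + 325.45 = 84087.79
Ad valorem component: 84087.79 × 22.1% = 18583.40
Specific component: 2604 × 0.37 = 963.48
Import duty = 18583.40 + 963.48 = 19546.88
Buyer bears: origin terminal 405.49 + freight 2735.37 + insurance 325.45 + brokerage 355.43 + delivery 1176.40 + duty 19546.88 = 24545.02
Landed cost = invoice 80621.48 + 24545.02 = 105166.50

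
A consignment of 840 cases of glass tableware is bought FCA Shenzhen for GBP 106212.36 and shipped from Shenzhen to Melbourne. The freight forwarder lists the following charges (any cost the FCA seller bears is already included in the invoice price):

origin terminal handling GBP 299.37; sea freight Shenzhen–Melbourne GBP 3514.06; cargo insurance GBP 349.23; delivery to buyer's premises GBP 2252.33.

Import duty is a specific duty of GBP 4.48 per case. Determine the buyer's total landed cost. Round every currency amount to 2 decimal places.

Total landed cost: GBP 116390.55

FCA: the seller delivers export-cleared goods to the carrier; the buyer bears costs from that point.
CIF value = FCA price + origin terminal + freight + insurance = 106212.36 + 299.37 + 3514.06 + 349.23 = 110375.02
Import duty = 840 × 4.48 = 3763.20
Buyer bears: origin terminal 299.37 + freight 3514.06 + insurance 349.23 + delivery 2252.33 + duty 3763.20 = 10178.19
Landed cost = invoice 106212.36 + 10178.19 = 116390.55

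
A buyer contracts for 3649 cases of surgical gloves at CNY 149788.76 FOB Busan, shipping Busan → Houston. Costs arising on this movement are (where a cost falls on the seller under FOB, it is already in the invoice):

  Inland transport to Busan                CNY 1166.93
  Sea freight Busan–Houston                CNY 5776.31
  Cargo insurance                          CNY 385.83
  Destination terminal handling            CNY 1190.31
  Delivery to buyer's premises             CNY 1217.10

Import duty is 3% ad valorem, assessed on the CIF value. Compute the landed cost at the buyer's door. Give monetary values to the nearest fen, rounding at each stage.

Total landed cost: CNY 163036.84

FOB: the seller bears costs until goods are on board at the origin port; the buyer bears freight, insurance and all costs thereafter.
Already in the invoice (seller's account under FOB): inland to port — exclude.
CIF value = FOB price + freight + insurance = 149788.76 + 5776.31 + 385.83 = 155950.90
Import duty = 155950.90 × 3% = 4678.53
Buyer bears: freight 5776.31 + insurance 385.83 + destination terminal 1190.31 + delivery 1217.10 + duty 4678.53 = 13248.08
Landed cost = invoice 149788.76 + 13248.08 = 163036.84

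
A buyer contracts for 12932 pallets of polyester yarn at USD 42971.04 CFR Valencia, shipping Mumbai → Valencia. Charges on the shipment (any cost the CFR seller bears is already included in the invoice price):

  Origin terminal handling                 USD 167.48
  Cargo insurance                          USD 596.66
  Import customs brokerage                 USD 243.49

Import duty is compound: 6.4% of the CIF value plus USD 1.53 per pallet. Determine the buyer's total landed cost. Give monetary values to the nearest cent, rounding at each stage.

Total landed cost: USD 66385.48

CFR: the seller pays costs through ocean freight to the destination port, but not insurance.
Already in the invoice (seller's account under CFR): origin terminal — exclude.
CIF value = CFR price + insurance = 42971.04 + 596.66 = 43567.70
Ad valorem component: 43567.70 × 6.4% = 2788.33
Specific component: 12932 × 1.53 = 19785.96
Import duty = 2788.33 + 19785.96 = 22574.29
Buyer bears: insurance 596.66 + brokerage 243.49 + duty 22574.29 = 23414.44
Landed cost = invoice 42971.04 + 23414.44 = 66385.48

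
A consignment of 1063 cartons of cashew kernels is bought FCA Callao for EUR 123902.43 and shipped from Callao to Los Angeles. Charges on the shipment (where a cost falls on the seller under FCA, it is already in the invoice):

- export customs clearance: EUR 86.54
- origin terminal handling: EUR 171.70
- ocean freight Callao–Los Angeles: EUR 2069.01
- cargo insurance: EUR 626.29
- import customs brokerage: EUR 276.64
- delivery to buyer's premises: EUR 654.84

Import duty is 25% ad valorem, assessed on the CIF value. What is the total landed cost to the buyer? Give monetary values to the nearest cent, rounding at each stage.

FCA: the seller delivers export-cleared goods to the carrier; the buyer bears costs from that point.
Already in the invoice (seller's account under FCA): export clearance — exclude.
CIF value = FCA price + origin terminal + freight + insurance = 123902.43 + 171.70 + 2069.01 + 626.29 = 126769.43
Import duty = 126769.43 × 25% = 31692.36
Buyer bears: origin terminal 171.70 + freight 2069.01 + insurance 626.29 + brokerage 276.64 + delivery 654.84 + duty 31692.36 = 35490.84
Landed cost = invoice 123902.43 + 35490.84 = 159393.27

Total landed cost: EUR 159393.27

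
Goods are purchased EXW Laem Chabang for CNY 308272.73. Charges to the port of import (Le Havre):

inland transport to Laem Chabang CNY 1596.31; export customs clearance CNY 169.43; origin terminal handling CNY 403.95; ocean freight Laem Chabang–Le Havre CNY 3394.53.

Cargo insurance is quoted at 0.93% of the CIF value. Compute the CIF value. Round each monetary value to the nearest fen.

Let C be the CIF value. C = EXW price + pre-shipment costs + freight + 0.93% × C
C − 0.93% × C = 308272.73 + 1596.31 + 169.43 + 403.95 + 3394.53
0.9907 × C = 313836.95
C = 313836.95 / 0.9907 = 316783.03
Insurance premium = 0.93% × 316783.03 = 2946.08

CIF value: CNY 316783.03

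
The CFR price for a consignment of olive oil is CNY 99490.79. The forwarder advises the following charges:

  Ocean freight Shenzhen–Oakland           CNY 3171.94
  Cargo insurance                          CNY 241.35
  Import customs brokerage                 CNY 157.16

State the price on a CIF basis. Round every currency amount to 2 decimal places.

CIF price: CNY 99732.14

Not relevant to the conversion: freight — on the seller under both CFR and CIF; already in the CFR price and stays in the CIF price. brokerage — on the buyer under both terms; not part of either seller's price.
From CFR to CIF, the seller additionally bears: insurance.
CIF price = 99490.79 + 241.35 = 99732.14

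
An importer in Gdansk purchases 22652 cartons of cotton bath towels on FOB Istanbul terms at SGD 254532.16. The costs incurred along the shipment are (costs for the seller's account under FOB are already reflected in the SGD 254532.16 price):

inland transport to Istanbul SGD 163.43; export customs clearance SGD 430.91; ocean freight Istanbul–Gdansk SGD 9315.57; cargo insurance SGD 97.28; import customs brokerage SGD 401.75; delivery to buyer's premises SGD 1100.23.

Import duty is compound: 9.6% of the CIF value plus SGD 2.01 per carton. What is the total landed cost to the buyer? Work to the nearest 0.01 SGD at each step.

Total landed cost: SGD 336316.23

FOB: the seller bears costs until goods are on board at the origin port; the buyer bears freight, insurance and all costs thereafter.
Already in the invoice (seller's account under FOB): inland to port, export clearance — exclude.
CIF value = FOB price + freight + insurance = 254532.16 + 9315.57 + 97.28 = 263945.01
Ad valorem component: 263945.01 × 9.6% = 25338.72
Specific component: 22652 × 2.01 = 45530.52
Import duty = 25338.72 + 45530.52 = 70869.24
Buyer bears: freight 9315.57 + insurance 97.28 + brokerage 401.75 + delivery 1100.23 + duty 70869.24 = 81784.07
Landed cost = invoice 254532.16 + 81784.07 = 336316.23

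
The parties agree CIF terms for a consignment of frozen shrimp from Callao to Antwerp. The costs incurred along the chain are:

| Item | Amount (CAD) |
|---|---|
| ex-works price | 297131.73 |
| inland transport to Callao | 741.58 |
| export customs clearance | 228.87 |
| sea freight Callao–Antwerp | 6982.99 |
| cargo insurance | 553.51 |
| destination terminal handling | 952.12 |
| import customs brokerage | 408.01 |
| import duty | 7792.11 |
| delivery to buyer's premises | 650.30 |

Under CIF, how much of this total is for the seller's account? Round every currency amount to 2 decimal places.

Seller's account: CAD 305638.68

CIF: the seller pays costs through ocean freight and marine insurance to the destination port.
Seller's account: goods 297131.73 + inland to port 741.58 + export clearance 228.87 + freight 6982.99 + insurance 553.51 = 305638.68
Buyer's account: destination terminal 952.12 + brokerage 408.01 + duty 7792.11 + delivery 650.30 = 9802.54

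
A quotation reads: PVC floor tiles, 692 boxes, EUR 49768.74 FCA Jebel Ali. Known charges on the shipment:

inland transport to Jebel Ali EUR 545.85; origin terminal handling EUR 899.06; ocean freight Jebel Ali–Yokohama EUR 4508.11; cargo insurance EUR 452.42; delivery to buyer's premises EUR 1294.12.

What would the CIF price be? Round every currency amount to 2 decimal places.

CIF price: EUR 55628.33

Not relevant to the conversion: inland to port — on the seller under both FCA and CIF; already in the FCA price and stays in the CIF price. delivery — on the buyer under both terms; not part of either seller's price.
From FCA to CIF, the seller additionally bears: origin terminal, freight, insurance.
CIF price = 49768.74 + 899.06 + 4508.11 + 452.42 = 55628.33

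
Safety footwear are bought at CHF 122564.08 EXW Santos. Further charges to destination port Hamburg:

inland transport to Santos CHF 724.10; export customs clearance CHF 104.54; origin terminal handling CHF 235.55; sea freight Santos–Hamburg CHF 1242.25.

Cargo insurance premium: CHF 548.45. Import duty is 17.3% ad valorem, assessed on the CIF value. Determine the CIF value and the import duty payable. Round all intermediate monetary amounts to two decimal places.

CIF = EXW price + pre-shipment costs + freight + insurance
CIF = 122564.08 + 724.10 + 104.54 + 235.55 + 1242.25 + 548.45 = 125418.97
Import duty = 125418.97 × 17.3% = 21697.48

CIF value: CHF 125418.97; import duty: CHF 21697.48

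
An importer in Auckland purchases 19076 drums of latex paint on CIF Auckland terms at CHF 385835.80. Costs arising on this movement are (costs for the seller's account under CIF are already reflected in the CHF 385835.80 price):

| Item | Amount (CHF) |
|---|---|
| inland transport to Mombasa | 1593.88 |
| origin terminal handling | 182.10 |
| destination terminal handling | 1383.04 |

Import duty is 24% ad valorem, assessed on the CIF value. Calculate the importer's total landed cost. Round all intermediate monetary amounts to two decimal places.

CIF: the seller pays costs through ocean freight and marine insurance to the destination port.
Already in the invoice (seller's account under CIF): inland to port, origin terminal — exclude.
The CIF price already equals the CIF value: 385835.80
Import duty = 385835.80 × 24% = 92600.59
Buyer bears: destination terminal 1383.04 + duty 92600.59 = 93983.63
Landed cost = invoice 385835.80 + 93983.63 = 479819.43

Total landed cost: CHF 479819.43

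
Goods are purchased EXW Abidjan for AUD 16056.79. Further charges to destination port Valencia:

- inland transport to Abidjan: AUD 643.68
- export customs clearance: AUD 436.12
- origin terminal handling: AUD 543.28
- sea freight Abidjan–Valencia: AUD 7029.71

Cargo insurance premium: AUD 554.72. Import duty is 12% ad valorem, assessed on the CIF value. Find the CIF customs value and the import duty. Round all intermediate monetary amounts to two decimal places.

CIF value: AUD 25264.30; import duty: AUD 3031.72

CIF = EXW price + pre-shipment costs + freight + insurance
CIF = 16056.79 + 643.68 + 436.12 + 543.28 + 7029.71 + 554.72 = 25264.30
Import duty = 25264.30 × 12% = 3031.72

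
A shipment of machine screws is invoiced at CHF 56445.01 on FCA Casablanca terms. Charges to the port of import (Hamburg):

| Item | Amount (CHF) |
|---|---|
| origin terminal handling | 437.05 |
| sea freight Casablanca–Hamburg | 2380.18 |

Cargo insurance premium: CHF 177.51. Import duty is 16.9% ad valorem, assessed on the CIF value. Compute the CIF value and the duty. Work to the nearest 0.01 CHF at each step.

CIF value: CHF 59439.75; import duty: CHF 10045.32

CIF = FCA price + pre-shipment costs + freight + insurance
CIF = 56445.01 + 437.05 + 2380.18 + 177.51 = 59439.75
Import duty = 59439.75 × 16.9% = 10045.32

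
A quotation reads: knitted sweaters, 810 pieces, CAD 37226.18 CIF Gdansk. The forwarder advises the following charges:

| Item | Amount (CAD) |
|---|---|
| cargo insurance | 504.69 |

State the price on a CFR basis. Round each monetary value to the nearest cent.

CFR price: CAD 36721.49

From CIF to CFR, the seller no longer bears: insurance.
CFR price = 37226.18 − 504.69 = 36721.49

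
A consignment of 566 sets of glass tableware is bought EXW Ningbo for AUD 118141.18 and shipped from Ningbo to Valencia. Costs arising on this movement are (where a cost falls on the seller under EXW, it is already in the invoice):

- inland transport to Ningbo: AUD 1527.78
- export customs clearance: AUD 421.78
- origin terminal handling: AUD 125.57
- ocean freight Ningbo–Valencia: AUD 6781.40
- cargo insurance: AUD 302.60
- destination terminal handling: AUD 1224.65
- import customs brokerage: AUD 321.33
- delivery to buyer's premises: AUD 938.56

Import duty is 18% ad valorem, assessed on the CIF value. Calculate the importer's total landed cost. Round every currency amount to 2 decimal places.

Total landed cost: AUD 152698.91

EXW: the seller makes goods available at their premises; the buyer bears all onward costs.
CIF value = EXW price + inland to port + export clearance + origin terminal + freight + insurance = 118141.18 + 1527.78 + 421.78 + 125.57 + 6781.40 + 302.60 = 127300.31
Import duty = 127300.31 × 18% = 22914.06
Buyer bears: inland to port 1527.78 + export clearance 421.78 + origin terminal 125.57 + freight 6781.40 + insurance 302.60 + destination terminal 1224.65 + brokerage 321.33 + delivery 938.56 + duty 22914.06 = 34557.73
Landed cost = invoice 118141.18 + 34557.73 = 152698.91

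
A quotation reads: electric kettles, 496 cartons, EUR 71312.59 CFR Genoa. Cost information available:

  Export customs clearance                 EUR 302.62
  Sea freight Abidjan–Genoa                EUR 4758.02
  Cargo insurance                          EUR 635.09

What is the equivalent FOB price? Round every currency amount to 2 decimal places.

Not relevant to the conversion: export clearance — on the seller under both CFR and FOB; already in the CFR price and stays in the FOB price. insurance — on the buyer under both terms; not part of either seller's price.
From CFR to FOB, the seller no longer bears: freight.
FOB price = 71312.59 − 4758.02 = 66554.57

FOB price: EUR 66554.57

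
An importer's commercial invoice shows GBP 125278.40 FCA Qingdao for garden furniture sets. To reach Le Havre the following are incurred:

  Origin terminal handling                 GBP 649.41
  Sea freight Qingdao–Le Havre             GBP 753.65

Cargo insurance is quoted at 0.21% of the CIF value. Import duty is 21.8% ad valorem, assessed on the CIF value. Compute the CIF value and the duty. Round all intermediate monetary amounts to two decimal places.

CIF value: GBP 126948.05; import duty: GBP 27674.67

Let C be the CIF value. C = FCA price + pre-shipment costs + freight + 0.21% × C
C − 0.21% × C = 125278.40 + 649.41 + 753.65
0.9979 × C = 126681.46
C = 126681.46 / 0.9979 = 126948.05
Insurance premium = 0.21% × 126948.05 = 266.59
Import duty = 126948.05 × 21.8% = 27674.67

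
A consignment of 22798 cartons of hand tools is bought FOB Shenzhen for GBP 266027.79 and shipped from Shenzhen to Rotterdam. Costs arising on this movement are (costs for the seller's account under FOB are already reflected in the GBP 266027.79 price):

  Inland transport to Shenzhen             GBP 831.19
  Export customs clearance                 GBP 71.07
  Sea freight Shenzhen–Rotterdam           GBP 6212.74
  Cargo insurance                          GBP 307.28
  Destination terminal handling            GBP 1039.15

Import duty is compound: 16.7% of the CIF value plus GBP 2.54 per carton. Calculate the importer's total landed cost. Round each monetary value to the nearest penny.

FOB: the seller bears costs until goods are on board at the origin port; the buyer bears freight, insurance and all costs thereafter.
Already in the invoice (seller's account under FOB): inland to port, export clearance — exclude.
CIF value = FOB price + freight + insurance = 266027.79 + 6212.74 + 307.28 = 272547.81
Ad valorem component: 272547.81 × 16.7% = 45515.48
Specific component: 22798 × 2.54 = 57906.92
Import duty = 45515.48 + 57906.92 = 103422.40
Buyer bears: freight 6212.74 + insurance 307.28 + destination terminal 1039.15 + duty 103422.40 = 110981.57
Landed cost = invoice 266027.79 + 110981.57 = 377009.36

Total landed cost: GBP 377009.36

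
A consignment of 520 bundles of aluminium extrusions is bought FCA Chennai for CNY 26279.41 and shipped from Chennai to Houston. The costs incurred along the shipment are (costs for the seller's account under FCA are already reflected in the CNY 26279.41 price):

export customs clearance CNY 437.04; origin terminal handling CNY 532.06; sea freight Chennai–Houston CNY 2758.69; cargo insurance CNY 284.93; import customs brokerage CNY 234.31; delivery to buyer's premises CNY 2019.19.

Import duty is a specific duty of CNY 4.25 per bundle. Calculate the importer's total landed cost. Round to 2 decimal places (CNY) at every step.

FCA: the seller delivers export-cleared goods to the carrier; the buyer bears costs from that point.
Already in the invoice (seller's account under FCA): export clearance — exclude.
CIF value = FCA price + origin terminal + freight + insurance = 26279.41 + 532.06 + 2758.69 + 284.93 = 29855.09
Import duty = 520 × 4.25 = 2210.00
Buyer bears: origin terminal 532.06 + freight 2758.69 + insurance 284.93 + brokerage 234.31 + delivery 2019.19 + duty 2210.00 = 8039.18
Landed cost = invoice 26279.41 + 8039.18 = 34318.59

Total landed cost: CNY 34318.59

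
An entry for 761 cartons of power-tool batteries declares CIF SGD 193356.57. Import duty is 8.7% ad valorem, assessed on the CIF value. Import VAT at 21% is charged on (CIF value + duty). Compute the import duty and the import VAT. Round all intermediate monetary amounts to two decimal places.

Import duty: SGD 16822.02; import VAT: SGD 44137.50

Import duty = 193356.57 × 8.7% = 16822.02
VAT base = CIF + duty = 193356.57 + 16822.02 = 210178.59
Import VAT = 210178.59 × 21% = 44137.50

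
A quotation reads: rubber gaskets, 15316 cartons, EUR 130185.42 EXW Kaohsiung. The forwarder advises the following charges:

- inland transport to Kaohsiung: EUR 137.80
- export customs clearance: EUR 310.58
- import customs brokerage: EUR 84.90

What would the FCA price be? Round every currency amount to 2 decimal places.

FCA price: EUR 130633.80

Not relevant to the conversion: brokerage — on the buyer under both terms; not part of either seller's price.
From EXW to FCA, the seller additionally bears: inland to port, export clearance.
FCA price = 130185.42 + 137.80 + 310.58 = 130633.80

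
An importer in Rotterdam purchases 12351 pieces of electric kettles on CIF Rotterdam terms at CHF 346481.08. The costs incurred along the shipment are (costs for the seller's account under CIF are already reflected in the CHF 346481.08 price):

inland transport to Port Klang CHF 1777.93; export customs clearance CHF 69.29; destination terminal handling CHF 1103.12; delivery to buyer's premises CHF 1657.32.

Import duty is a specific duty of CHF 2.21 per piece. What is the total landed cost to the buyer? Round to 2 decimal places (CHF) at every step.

CIF: the seller pays costs through ocean freight and marine insurance to the destination port.
Already in the invoice (seller's account under CIF): inland to port, export clearance — exclude.
The CIF price already equals the CIF value: 346481.08
Import duty = 12351 × 2.21 = 27295.71
Buyer bears: destination terminal 1103.12 + delivery 1657.32 + duty 27295.71 = 30056.15
Landed cost = invoice 346481.08 + 30056.15 = 376537.23

Total landed cost: CHF 376537.23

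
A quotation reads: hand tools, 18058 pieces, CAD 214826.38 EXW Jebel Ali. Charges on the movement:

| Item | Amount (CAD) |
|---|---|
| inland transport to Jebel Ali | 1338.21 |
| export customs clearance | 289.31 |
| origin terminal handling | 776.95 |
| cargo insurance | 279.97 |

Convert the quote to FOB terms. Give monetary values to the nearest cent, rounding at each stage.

Not relevant to the conversion: insurance — on the buyer under both terms; not part of either seller's price.
From EXW to FOB, the seller additionally bears: inland to port, export clearance, origin terminal.
FOB price = 214826.38 + 1338.21 + 289.31 + 776.95 = 217230.85

FOB price: CAD 217230.85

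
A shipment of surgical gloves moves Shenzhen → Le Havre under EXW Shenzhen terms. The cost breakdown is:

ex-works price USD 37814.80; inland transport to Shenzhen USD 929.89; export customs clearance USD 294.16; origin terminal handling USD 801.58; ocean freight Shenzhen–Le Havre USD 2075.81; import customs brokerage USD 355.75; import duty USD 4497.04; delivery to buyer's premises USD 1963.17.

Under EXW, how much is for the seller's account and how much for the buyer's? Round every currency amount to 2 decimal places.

Seller: USD 37814.80; buyer: USD 10917.40

EXW: the seller makes goods available at their premises; the buyer bears all onward costs.
Seller's account: goods 37814.80 = 37814.80
Buyer's account: inland to port 929.89 + export clearance 294.16 + origin terminal 801.58 + freight 2075.81 + brokerage 355.75 + duty 4497.04 + delivery 1963.17 = 10917.40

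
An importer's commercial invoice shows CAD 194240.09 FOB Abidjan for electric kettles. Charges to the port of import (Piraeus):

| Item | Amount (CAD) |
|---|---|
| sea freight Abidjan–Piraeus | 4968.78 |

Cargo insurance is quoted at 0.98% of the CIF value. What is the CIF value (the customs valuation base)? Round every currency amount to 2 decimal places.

Let C be the CIF value. C = FOB price + freight + 0.98% × C
C − 0.98% × C = 194240.09 + 4968.78
0.9902 × C = 199208.87
C = 199208.87 / 0.9902 = 201180.44
Insurance premium = 0.98% × 201180.44 = 1971.57

CIF value: CAD 201180.44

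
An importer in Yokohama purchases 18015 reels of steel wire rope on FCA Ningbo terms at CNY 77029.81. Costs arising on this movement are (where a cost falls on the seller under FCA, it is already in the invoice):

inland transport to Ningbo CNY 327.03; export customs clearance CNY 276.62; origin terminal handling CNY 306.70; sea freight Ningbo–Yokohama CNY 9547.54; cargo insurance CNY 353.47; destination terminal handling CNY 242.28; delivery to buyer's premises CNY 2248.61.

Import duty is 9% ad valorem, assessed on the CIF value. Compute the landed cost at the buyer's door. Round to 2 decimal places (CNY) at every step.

FCA: the seller delivers export-cleared goods to the carrier; the buyer bears costs from that point.
Already in the invoice (seller's account under FCA): inland to port, export clearance — exclude.
CIF value = FCA price + origin terminal + freight + insurance = 77029.81 + 306.70 + 9547.54 + 353.47 = 87237.52
Import duty = 87237.52 × 9% = 7851.38
Buyer bears: origin terminal 306.70 + freight 9547.54 + insurance 353.47 + destination terminal 242.28 + delivery 2248.61 + duty 7851.38 = 20549.98
Landed cost = invoice 77029.81 + 20549.98 = 97579.79

Total landed cost: CNY 97579.79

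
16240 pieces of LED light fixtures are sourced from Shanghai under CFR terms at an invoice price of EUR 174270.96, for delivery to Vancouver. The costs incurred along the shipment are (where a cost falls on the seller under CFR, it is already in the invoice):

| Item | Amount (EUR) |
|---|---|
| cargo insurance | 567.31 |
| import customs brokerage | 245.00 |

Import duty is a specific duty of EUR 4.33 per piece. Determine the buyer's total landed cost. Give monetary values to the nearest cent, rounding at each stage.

CFR: the seller pays costs through ocean freight to the destination port, but not insurance.
CIF value = CFR price + insurance = 174270.96 + 567.31 = 174838.27
Import duty = 16240 × 4.33 = 70319.20
Buyer bears: insurance 567.31 + brokerage 245.00 + duty 70319.20 = 71131.51
Landed cost = invoice 174270.96 + 71131.51 = 245402.47

Total landed cost: EUR 245402.47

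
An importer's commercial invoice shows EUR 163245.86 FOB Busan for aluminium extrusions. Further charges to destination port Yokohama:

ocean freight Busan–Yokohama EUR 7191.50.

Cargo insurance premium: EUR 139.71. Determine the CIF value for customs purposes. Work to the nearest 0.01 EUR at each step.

CIF value: EUR 170577.07

CIF = FOB price + freight + insurance
CIF = 163245.86 + 7191.50 + 139.71 = 170577.07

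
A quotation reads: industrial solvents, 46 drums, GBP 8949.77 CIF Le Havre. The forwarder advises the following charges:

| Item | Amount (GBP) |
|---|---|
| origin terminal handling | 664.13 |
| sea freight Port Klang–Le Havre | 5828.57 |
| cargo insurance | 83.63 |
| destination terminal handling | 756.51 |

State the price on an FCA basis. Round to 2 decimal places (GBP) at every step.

FCA price: GBP 2373.44

Not relevant to the conversion: destination terminal — on the buyer under both terms; not part of either seller's price.
From CIF to FCA, the seller no longer bears: origin terminal, freight, insurance.
FCA price = 8949.77 − 664.13 − 5828.57 − 83.63 = 2373.44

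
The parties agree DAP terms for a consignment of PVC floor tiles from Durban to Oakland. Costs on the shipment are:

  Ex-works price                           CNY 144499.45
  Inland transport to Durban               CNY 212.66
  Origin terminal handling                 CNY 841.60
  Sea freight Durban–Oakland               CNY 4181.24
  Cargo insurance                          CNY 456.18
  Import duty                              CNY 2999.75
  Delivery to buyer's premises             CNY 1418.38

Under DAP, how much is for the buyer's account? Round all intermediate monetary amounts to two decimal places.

Buyer's account: CNY 2999.75

DAP: the seller bears all costs to the named destination except import duty and clearance.
Seller's account: goods 144499.45 + inland to port 212.66 + origin terminal 841.60 + freight 4181.24 + insurance 456.18 + delivery 1418.38 = 151609.51
Buyer's account: duty 2999.75 = 2999.75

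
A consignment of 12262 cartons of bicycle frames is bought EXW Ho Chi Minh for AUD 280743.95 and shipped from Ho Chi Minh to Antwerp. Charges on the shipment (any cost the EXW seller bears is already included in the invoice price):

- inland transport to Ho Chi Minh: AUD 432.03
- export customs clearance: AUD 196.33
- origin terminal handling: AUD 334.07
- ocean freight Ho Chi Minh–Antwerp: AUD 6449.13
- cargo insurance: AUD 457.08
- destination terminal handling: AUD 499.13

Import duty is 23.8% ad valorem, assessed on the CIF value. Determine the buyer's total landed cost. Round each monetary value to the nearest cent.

Total landed cost: AUD 357801.52

EXW: the seller makes goods available at their premises; the buyer bears all onward costs.
CIF value = EXW price + inland to port + export clearance + origin terminal + freight + insurance = 280743.95 + 432.03 + 196.33 + 334.07 + 6449.13 + 457.08 = 288612.59
Import duty = 288612.59 × 23.8% = 68689.80
Buyer bears: inland to port 432.03 + export clearance 196.33 + origin terminal 334.07 + freight 6449.13 + insurance 457.08 + destination terminal 499.13 + duty 68689.80 = 77057.57
Landed cost = invoice 280743.95 + 77057.57 = 357801.52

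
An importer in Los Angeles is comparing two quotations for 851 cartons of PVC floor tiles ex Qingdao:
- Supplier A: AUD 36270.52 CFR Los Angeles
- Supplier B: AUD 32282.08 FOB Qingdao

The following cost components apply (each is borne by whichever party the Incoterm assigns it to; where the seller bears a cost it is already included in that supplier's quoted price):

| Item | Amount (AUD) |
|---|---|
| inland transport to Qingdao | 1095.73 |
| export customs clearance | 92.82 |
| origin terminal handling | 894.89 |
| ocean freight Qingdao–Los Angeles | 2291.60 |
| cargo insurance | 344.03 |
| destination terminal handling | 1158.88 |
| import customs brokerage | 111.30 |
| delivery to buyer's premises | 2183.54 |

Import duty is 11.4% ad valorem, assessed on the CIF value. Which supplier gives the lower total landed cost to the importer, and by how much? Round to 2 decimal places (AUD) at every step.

Supplier B is cheaper by AUD 1890.28

Supplier A (CFR):
CIF value = CFR price + insurance = 36270.52 + 344.03 = 36614.55
Import duty = 36614.55 × 11.4% = 4174.06
Buyer bears (A): 344.03 + 1158.88 + 111.30 + 2183.54 = 3797.75
Landed cost (A) = invoice 36270.52 + 3797.75 + duty 4174.06 = 44242.33
Supplier B (FOB):
CIF value = FOB price + freight + insurance = 32282.08 + 2291.60 + 344.03 = 34917.71
Import duty = 34917.71 × 11.4% = 3980.62
Buyer bears (B): 2291.60 + 344.03 + 1158.88 + 111.30 + 2183.54 = 6089.35
Landed cost (B) = invoice 32282.08 + 6089.35 + duty 3980.62 = 42352.05
Difference = |44242.33 − 42352.05| = 1890.28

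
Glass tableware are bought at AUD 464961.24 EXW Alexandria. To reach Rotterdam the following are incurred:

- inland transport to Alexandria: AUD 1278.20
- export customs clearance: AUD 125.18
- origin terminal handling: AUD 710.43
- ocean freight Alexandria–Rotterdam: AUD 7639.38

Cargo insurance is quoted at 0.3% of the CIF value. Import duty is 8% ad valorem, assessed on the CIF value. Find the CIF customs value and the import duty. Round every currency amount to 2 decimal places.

CIF value: AUD 476142.86; import duty: AUD 38091.43

Let C be the CIF value. C = EXW price + pre-shipment costs + freight + 0.3% × C
C − 0.3% × C = 464961.24 + 1278.20 + 125.18 + 710.43 + 7639.38
0.997 × C = 474714.43
C = 474714.43 / 0.997 = 476142.86
Insurance premium = 0.3% × 476142.86 = 1428.43
Import duty = 476142.86 × 8% = 38091.43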